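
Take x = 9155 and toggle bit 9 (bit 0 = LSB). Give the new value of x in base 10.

8643

x = 10001111000011
bit 9 is currently 1; toggle it via x ^ (1 << 9) = x ^ 512
→ 10000111000011 = 8643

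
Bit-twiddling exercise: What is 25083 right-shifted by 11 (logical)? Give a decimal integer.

25083 = 110000111111011
shift right by 11 → 000000000001100 = 12
(equivalently, floor(25083 / 2048))

12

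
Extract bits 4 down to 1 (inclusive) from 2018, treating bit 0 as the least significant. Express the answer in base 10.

v = 11111100010
Shift right by 1: 1111110001
Mask low 4 bits: 0001 = 1

1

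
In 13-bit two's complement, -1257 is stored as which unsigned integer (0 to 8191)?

6935

1257 in 13 bits: 0010011101001
Invert: 1101100010110
Add 1:  1101100010111 = 6935
(Check: 2^13 - 1257 = 8192 - 1257 = 6935.)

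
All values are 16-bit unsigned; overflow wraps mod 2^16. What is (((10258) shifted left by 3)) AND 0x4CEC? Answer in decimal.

10258 = 0010100000010010
→ shifted left by 3 (mod 2^16) → 0100000010010000 = 16528
0x4CEC = 0100110011101100
→ AND → 0100000010000000 = 16512

16512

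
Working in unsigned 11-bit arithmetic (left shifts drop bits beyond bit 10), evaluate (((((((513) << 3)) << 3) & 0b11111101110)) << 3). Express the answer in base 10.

513 = 01000000001
→ << 3 (mod 2^11) → 00000001000 = 8
→ << 3 (mod 2^11) → 00001000000 = 64
0b11111101110 = 11111101110
→ & → 00001000000 = 64
→ << 3 (mod 2^11) → 01000000000 = 512

512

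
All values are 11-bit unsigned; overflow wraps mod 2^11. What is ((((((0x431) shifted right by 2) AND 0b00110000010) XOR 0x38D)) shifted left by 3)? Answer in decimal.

0x431 = 10000110001
→ shifted right by 2 → 00100001100 = 268
0b00110000010 = 00110000010
→ AND → 00100000000 = 256
0x38D = 01110001101
→ XOR → 01010001101 = 653
→ shifted left by 3 (mod 2^11) → 10001101000 = 1128

1128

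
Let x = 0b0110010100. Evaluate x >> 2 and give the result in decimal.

101

x = 110010100
shift right by 2 → 001100101 = 101
(equivalently, floor(404 / 4))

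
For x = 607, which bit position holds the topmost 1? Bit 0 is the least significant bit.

607 = 1001011111
The topmost 1 is at position 9 (since 2^9 = 512 ≤ 607 < 1024).

9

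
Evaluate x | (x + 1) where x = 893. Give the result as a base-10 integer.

x = 1101111101 = 893
x + 1 = 1101111110
OR    = 1101111111 = 895
(x | (x + 1) sets the lowest cleared bit.)

895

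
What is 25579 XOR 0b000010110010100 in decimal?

25579 = 110001111101011
b = 000010110010100
XOR → 110011001111111 = 26239

26239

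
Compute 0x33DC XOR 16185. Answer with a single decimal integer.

3301

0x33DC = 11001111011100
16185 = 11111100111001
XOR → 00110011100101 = 3301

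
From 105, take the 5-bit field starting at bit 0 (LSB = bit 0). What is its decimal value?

v = 00001101001
Shift right by 0: 00001101001
Mask low 5 bits: 01001 = 9

9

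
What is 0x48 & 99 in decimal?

0x48 = 1001000
99 = 1100011
AND → 1000000 = 64

64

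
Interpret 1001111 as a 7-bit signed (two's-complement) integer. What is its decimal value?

pattern = 1001111 (MSB is 1 ⇒ negative)
Invert: 0110000, add 1 → 0110001 = 49, so the value is -49.
(Equivalently: 79 - 2^7 = 79 - 128 = -49.)

-49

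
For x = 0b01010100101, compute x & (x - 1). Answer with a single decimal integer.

x = 1010100101 = 677
x - 1 = 1010100100
AND   = 1010100100 = 676
(x & (x - 1) clears the lowest set bit of x.)

676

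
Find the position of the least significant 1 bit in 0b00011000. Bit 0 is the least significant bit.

3

0b00011000 = 11000
Trailing zeros: 3, so the lowest set bit is bit 3 (value 8).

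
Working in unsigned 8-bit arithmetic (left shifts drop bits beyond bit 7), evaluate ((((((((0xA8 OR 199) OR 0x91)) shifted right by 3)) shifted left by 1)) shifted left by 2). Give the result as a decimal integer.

248

0xA8 = 10101000
199 = 11000111
→ OR → 11101111 = 239
0x91 = 10010001
→ OR → 11111111 = 255
→ shifted right by 3 → 00011111 = 31
→ shifted left by 1 (mod 2^8) → 00111110 = 62
→ shifted left by 2 (mod 2^8) → 11111000 = 248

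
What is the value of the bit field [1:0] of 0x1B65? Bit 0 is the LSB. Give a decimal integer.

1

v = 1101101100101
Shift right by 0: 1101101100101
Mask low 2 bits: 01 = 1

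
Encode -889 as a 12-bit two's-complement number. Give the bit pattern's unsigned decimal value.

3207

889 in 12 bits: 001101111001
Invert: 110010000110
Add 1:  110010000111 = 3207
(Check: 2^12 - 889 = 4096 - 889 = 3207.)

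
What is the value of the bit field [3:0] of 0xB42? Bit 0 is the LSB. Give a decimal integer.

2

v = 101101000010
Shift right by 0: 101101000010
Mask low 4 bits: 0010 = 2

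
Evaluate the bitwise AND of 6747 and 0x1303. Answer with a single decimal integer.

4611

6747 = 1101001011011
0x1303 = 1001100000011
AND → 1001000000011 = 4611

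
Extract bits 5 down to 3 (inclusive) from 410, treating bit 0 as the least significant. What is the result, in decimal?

v = 0110011010
Shift right by 3: 0110011
Mask low 3 bits: 011 = 3

3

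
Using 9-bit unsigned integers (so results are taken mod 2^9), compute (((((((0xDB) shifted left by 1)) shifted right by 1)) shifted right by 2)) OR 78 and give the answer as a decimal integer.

0xDB = 011011011
→ shifted left by 1 (mod 2^9) → 110110110 = 438
→ shifted right by 1 → 011011011 = 219
→ shifted right by 2 → 000110110 = 54
78 = 001001110
→ OR → 001111110 = 126

126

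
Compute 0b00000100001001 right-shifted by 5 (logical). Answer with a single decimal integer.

x = 100001001
shift right by 5 → 000001000 = 8
(equivalently, floor(265 / 32))

8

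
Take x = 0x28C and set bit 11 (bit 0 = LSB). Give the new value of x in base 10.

x = 001010001100
bit 11 is currently 0; set it via x | (1 << 11) = x | 2048
→ 101010001100 = 2700

2700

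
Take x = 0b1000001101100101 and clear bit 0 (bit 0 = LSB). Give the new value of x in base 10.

33636

x = 1000001101100101
bit 0 is currently 1; clear it via x & ~(1 << 0) = x & ~1
→ 1000001101100100 = 33636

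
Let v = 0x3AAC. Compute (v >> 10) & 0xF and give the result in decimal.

14

v = 11101010101100
Shift right by 10: 1110
Mask low 4 bits: 1110 = 14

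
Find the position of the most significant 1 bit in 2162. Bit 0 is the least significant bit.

11

2162 = 100001110010
The topmost 1 is at position 11 (since 2^11 = 2048 ≤ 2162 < 4096).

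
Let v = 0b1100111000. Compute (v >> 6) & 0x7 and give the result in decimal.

v = 1100111000
Shift right by 6: 1100
Mask low 3 bits: 100 = 4

4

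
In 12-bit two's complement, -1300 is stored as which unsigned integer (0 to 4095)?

1300 in 12 bits: 010100010100
Invert: 101011101011
Add 1:  101011101100 = 2796
(Check: 2^12 - 1300 = 4096 - 1300 = 2796.)

2796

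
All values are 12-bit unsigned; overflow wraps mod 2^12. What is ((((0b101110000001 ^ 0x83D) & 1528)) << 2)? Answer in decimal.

0b101110000001 = 101110000001
0x83D = 100000111101
→ ^ → 001110111100 = 956
1528 = 010111111000
→ & → 000110111000 = 440
→ << 2 (mod 2^12) → 011011100000 = 1760

1760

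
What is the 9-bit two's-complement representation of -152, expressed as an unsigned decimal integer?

360

152 in 9 bits: 010011000
Invert: 101100111
Add 1:  101101000 = 360
(Check: 2^9 - 152 = 512 - 152 = 360.)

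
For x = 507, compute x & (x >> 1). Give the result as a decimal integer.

x = 111111011 = 507
x>>1 = 011111101
AND  = 011111001 = 249
(x & (x >> 1) has a 1 wherever x has two consecutive 1 bits.)

249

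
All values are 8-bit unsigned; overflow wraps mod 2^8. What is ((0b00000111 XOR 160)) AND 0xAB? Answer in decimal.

0b00000111 = 00000111
160 = 10100000
→ XOR → 10100111 = 167
0xAB = 10101011
→ AND → 10100011 = 163

163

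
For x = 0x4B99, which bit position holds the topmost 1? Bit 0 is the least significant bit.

0x4B99 = 100101110011001
The topmost 1 is at position 14 (since 2^14 = 16384 ≤ 19353 < 32768).

14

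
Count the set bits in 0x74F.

0x74F = 11101001111
Count the 1s: 1 + 1 + 1 + 1 + 1 + 1 + 1 + 1 = 8

8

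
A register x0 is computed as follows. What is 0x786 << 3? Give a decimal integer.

0x786 = 00011110000110
shift left by 3 → 11110000110000 = 15408
(equivalently, 1926 × 2^3 = 1926 × 8)

15408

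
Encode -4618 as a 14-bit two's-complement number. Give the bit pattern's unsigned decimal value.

4618 in 14 bits: 01001000001010
Invert: 10110111110101
Add 1:  10110111110110 = 11766
(Check: 2^14 - 4618 = 16384 - 4618 = 11766.)

11766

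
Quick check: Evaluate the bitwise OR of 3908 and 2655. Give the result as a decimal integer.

3908 = 111101000100
2655 = 101001011111
 OR → 111101011111 = 3935

3935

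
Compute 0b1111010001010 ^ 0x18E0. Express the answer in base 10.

1642

a = 1111010001010
0x18E0 = 1100011100000
XOR → 0011001101010 = 1642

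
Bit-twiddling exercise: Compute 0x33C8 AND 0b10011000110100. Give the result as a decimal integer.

8704

0x33C8 = 11001111001000
b = 10011000110100
AND → 10001000000000 = 8704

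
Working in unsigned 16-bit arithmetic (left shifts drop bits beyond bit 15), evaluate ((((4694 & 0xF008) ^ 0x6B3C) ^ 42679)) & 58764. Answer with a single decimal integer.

4694 = 0001001001010110
0xF008 = 1111000000001000
→ & → 0001000000000000 = 4096
0x6B3C = 0110101100111100
→ ^ → 0111101100111100 = 31548
42679 = 1010011010110111
→ ^ → 1101110110001011 = 56715
58764 = 1110010110001100
→ & → 1100010110001000 = 50568

50568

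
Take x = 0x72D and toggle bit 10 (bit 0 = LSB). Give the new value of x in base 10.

813

x = 000011100101101
bit 10 is currently 1; toggle it via x ^ (1 << 10) = x ^ 1024
→ 000001100101101 = 813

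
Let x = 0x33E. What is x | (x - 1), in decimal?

831

x = 1100111110 = 830
x - 1 = 1100111101
OR    = 1100111111 = 831
(x | (x - 1) sets all bits below the lowest set bit.)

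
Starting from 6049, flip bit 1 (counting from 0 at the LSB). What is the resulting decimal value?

6051

x = 01011110100001
bit 1 is currently 0; toggle it via x ^ (1 << 1) = x ^ 2
→ 01011110100011 = 6051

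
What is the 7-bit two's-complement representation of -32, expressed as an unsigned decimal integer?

32 in 7 bits: 0100000
Invert: 1011111
Add 1:  1100000 = 96
(Check: 2^7 - 32 = 128 - 32 = 96.)

96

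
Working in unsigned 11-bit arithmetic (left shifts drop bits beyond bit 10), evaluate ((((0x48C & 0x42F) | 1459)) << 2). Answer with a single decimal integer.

0x48C = 10010001100
0x42F = 10000101111
→ & → 10000001100 = 1036
1459 = 10110110011
→ | → 10110111111 = 1471
→ << 2 (mod 2^11) → 11011111100 = 1788

1788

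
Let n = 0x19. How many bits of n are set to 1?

0x19 = 11001
Count the 1s: 1 + 1 + 1 = 3

3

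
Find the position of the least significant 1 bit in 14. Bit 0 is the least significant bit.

1

14 = 1110
Trailing zeros: 1, so the lowest set bit is bit 1 (value 2).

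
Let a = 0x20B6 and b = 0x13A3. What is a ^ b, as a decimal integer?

0x20B6 = 10000010110110
0x13A3 = 01001110100011
XOR → 11001100010101 = 13077

13077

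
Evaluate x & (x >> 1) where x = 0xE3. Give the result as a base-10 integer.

97

x = 11100011 = 227
x>>1 = 01110001
AND  = 01100001 = 97
(x & (x >> 1) has a 1 wherever x has two consecutive 1 bits.)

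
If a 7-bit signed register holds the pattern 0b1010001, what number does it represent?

-47

pattern = 1010001 (MSB is 1 ⇒ negative)
Invert: 0101110, add 1 → 0101111 = 47, so the value is -47.
(Equivalently: 81 - 2^7 = 81 - 128 = -47.)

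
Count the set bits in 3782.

3782 = 111011000110
Count the 1s: 1 + 1 + 1 + 1 + 1 + 1 + 1 = 7

7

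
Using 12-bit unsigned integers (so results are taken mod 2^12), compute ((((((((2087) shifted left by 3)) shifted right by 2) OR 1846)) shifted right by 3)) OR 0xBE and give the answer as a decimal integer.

255

2087 = 100000100111
→ shifted left by 3 (mod 2^12) → 000100111000 = 312
→ shifted right by 2 → 000001001110 = 78
1846 = 011100110110
→ OR → 011101111110 = 1918
→ shifted right by 3 → 000011101111 = 239
0xBE = 000010111110
→ OR → 000011111111 = 255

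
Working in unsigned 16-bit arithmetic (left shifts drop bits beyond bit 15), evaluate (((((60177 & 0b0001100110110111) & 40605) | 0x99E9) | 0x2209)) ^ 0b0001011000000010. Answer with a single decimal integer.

44539

60177 = 1110101100010001
0b0001100110110111 = 0001100110110111
→ & → 0000100100010001 = 2321
40605 = 1001111010011101
→ & → 0000100000010001 = 2065
0x99E9 = 1001100111101001
→ | → 1001100111111001 = 39417
0x2209 = 0010001000001001
→ | → 1011101111111001 = 48121
0b0001011000000010 = 0001011000000010
→ ^ → 1010110111111011 = 44539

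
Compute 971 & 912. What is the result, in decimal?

971 = 1111001011
912 = 1110010000
AND → 1110000000 = 896

896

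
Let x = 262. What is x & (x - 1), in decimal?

x = 100000110 = 262
x - 1 = 100000101
AND   = 100000100 = 260
(x & (x - 1) clears the lowest set bit of x.)

260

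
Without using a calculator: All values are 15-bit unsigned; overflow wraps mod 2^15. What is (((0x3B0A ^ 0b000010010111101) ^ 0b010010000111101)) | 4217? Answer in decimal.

0x3B0A = 011101100001010
0b000010010111101 = 000010010111101
→ ^ → 011111110110111 = 16311
0b010010000111101 = 010010000111101
→ ^ → 001101110001010 = 7050
4217 = 001000001111001
→ | → 001101111111011 = 7163

7163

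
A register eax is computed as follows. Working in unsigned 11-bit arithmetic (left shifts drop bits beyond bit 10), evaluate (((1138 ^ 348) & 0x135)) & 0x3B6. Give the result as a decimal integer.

1138 = 10001110010
348 = 00101011100
→ ^ → 10100101110 = 1326
0x135 = 00100110101
→ & → 00100100100 = 292
0x3B6 = 01110110110
→ & → 00100100100 = 292

292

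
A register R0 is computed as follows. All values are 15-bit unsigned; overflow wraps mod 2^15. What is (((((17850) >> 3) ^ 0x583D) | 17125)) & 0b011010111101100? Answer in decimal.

17850 = 100010110111010
→ >> 3 → 000100010110111 = 2231
0x583D = 101100000111101
→ ^ → 101000010001010 = 20618
17125 = 100001011100101
→ | → 101001011101111 = 21231
0b011010111101100 = 011010111101100
→ & → 001000011101100 = 4332

4332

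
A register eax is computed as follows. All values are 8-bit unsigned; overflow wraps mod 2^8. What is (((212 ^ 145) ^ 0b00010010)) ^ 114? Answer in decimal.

37

212 = 11010100
145 = 10010001
→ ^ → 01000101 = 69
0b00010010 = 00010010
→ ^ → 01010111 = 87
114 = 01110010
→ ^ → 00100101 = 37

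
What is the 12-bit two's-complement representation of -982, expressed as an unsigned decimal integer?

3114

982 in 12 bits: 001111010110
Invert: 110000101001
Add 1:  110000101010 = 3114
(Check: 2^12 - 982 = 4096 - 982 = 3114.)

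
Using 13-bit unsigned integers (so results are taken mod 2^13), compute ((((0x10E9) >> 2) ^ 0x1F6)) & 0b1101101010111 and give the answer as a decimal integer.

0x10E9 = 1000011101001
→ >> 2 → 0010000111010 = 1082
0x1F6 = 0000111110110
→ ^ → 0010111001100 = 1484
0b1101101010111 = 1101101010111
→ & → 0000101000100 = 324

324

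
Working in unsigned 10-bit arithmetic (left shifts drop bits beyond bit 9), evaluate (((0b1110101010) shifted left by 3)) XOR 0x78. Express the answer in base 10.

0b1110101010 = 1110101010
→ shifted left by 3 (mod 2^10) → 0101010000 = 336
0x78 = 0001111000
→ XOR → 0100101000 = 296

296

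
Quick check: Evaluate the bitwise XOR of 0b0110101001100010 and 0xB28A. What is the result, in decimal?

55528

a = 0110101001100010
0xB28A = 1011001010001010
XOR → 1101100011101000 = 55528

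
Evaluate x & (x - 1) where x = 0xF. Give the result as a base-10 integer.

x = 1111 = 15
x - 1 = 1110
AND   = 1110 = 14
(x & (x - 1) clears the lowest set bit of x.)

14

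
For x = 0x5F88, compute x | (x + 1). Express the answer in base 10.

x = 101111110001000 = 24456
x + 1 = 101111110001001
OR    = 101111110001001 = 24457
(x | (x + 1) sets the lowest cleared bit.)

24457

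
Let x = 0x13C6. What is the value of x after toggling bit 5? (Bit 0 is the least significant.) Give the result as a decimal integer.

5094

x = 01001111000110
bit 5 is currently 0; toggle it via x ^ (1 << 5) = x ^ 32
→ 01001111100110 = 5094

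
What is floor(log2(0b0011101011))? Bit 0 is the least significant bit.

0b0011101011 = 11101011
The topmost 1 is at position 7 (since 2^7 = 128 ≤ 235 < 256).

7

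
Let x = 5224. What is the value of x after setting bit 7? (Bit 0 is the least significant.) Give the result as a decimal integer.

5352

x = 1010001101000
bit 7 is currently 0; set it via x | (1 << 7) = x | 128
→ 1010011101000 = 5352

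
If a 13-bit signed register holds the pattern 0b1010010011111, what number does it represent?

pattern = 1010010011111 (MSB is 1 ⇒ negative)
Invert: 0101101100000, add 1 → 0101101100001 = 2913, so the value is -2913.
(Equivalently: 5279 - 2^13 = 5279 - 8192 = -2913.)

-2913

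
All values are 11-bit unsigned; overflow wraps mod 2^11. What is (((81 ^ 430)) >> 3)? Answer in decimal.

81 = 00001010001
430 = 00110101110
→ ^ → 00111111111 = 511
→ >> 3 → 00000111111 = 63

63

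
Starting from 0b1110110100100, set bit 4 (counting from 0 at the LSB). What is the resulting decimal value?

x = 1110110100100
bit 4 is currently 0; set it via x | (1 << 4) = x | 16
→ 1110110110100 = 7604

7604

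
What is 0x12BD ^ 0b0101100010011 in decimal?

6574

0x12BD = 1001010111101
b = 0101100010011
XOR → 1100110101110 = 6574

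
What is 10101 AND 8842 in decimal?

10101 = 10011101110101
8842 = 10001010001010
AND → 10001000000000 = 8704

8704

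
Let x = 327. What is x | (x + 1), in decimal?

335

x = 101000111 = 327
x + 1 = 101001000
OR    = 101001111 = 335
(x | (x + 1) sets the lowest cleared bit.)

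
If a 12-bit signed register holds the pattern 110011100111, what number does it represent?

-793

pattern = 110011100111 (MSB is 1 ⇒ negative)
Invert: 001100011000, add 1 → 001100011001 = 793, so the value is -793.
(Equivalently: 3303 - 2^12 = 3303 - 4096 = -793.)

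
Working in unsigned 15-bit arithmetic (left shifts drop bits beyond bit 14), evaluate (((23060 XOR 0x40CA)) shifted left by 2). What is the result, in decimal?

27512

23060 = 101101000010100
0x40CA = 100000011001010
→ XOR → 001101011011110 = 6878
→ shifted left by 2 (mod 2^15) → 110101101111000 = 27512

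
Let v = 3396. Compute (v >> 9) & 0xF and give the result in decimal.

6

v = 0110101000100
Shift right by 9: 0110
Mask low 4 bits: 0110 = 6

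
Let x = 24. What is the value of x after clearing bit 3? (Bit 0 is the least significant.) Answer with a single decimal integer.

16

x = 000011000
bit 3 is currently 1; clear it via x & ~(1 << 3) = x & ~8
→ 000010000 = 16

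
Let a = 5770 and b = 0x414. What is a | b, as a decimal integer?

5790

5770 = 1011010001010
0x414 = 0010000010100
 OR → 1011010011110 = 5790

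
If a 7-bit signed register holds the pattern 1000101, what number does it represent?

-59

pattern = 1000101 (MSB is 1 ⇒ negative)
Invert: 0111010, add 1 → 0111011 = 59, so the value is -59.
(Equivalently: 69 - 2^7 = 69 - 128 = -59.)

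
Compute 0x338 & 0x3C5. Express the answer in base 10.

0x338 = 1100111000
0x3C5 = 1111000101
AND → 1100000000 = 768

768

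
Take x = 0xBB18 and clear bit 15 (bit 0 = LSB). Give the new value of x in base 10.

15128

x = 1011101100011000
bit 15 is currently 1; clear it via x & ~(1 << 15) = x & ~32768
→ 0011101100011000 = 15128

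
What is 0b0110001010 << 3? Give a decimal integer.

3152

x = 000110001010
shift left by 3 → 110001010000 = 3152
(equivalently, 394 × 2^3 = 394 × 8)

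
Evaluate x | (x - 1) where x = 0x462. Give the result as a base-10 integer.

1123

x = 10001100010 = 1122
x - 1 = 10001100001
OR    = 10001100011 = 1123
(x | (x - 1) sets all bits below the lowest set bit.)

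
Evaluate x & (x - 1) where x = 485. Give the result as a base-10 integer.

484

x = 111100101 = 485
x - 1 = 111100100
AND   = 111100100 = 484
(x & (x - 1) clears the lowest set bit of x.)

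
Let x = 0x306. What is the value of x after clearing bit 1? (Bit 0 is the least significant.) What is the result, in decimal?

x = 1100000110
bit 1 is currently 1; clear it via x & ~(1 << 1) = x & ~2
→ 1100000100 = 772

772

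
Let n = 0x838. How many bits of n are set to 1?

4

0x838 = 100000111000
Count the 1s: 1 + 1 + 1 + 1 = 4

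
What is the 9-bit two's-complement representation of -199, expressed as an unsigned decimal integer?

199 in 9 bits: 011000111
Invert: 100111000
Add 1:  100111001 = 313
(Check: 2^9 - 199 = 512 - 199 = 313.)

313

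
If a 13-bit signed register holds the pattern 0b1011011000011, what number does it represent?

-2365

pattern = 1011011000011 (MSB is 1 ⇒ negative)
Invert: 0100100111100, add 1 → 0100100111101 = 2365, so the value is -2365.
(Equivalently: 5827 - 2^13 = 5827 - 8192 = -2365.)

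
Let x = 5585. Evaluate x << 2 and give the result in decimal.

22340

5585 = 001010111010001
shift left by 2 → 101011101000100 = 22340
(equivalently, 5585 × 2^2 = 5585 × 4)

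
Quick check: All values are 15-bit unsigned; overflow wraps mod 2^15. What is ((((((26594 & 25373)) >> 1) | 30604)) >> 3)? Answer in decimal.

3825

26594 = 110011111100010
25373 = 110001100011101
→ & → 110001100000000 = 25344
→ >> 1 → 011000110000000 = 12672
30604 = 111011110001100
→ | → 111011110001100 = 30604
→ >> 3 → 000111011110001 = 3825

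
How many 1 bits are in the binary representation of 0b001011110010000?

6

n = 1011110010000
Count the 1s: 1 + 1 + 1 + 1 + 1 + 1 = 6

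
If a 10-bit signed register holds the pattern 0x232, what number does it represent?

-462

pattern = 1000110010 (MSB is 1 ⇒ negative)
Invert: 0111001101, add 1 → 0111001110 = 462, so the value is -462.
(Equivalently: 562 - 2^10 = 562 - 1024 = -462.)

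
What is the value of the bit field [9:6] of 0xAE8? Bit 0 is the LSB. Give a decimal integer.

11

v = 101011101000
Shift right by 6: 101011
Mask low 4 bits: 1011 = 11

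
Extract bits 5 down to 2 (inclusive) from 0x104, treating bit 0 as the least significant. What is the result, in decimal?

1

v = 00100000100
Shift right by 2: 001000001
Mask low 4 bits: 0001 = 1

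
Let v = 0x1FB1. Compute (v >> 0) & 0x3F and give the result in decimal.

v = 1111110110001
Shift right by 0: 1111110110001
Mask low 6 bits: 110001 = 49

49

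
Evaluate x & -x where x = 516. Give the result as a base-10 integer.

x = 1000000100 = 516
-x (two's complement) = …0111111100
AND   = 0000000100 = 4
(x & -x isolates the lowest set bit of x.)

4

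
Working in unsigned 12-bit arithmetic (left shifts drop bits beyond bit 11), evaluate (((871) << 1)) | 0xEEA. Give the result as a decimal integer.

3822

871 = 001101100111
→ << 1 (mod 2^12) → 011011001110 = 1742
0xEEA = 111011101010
→ | → 111011101110 = 3822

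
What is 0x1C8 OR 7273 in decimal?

0x1C8 = 0000111001000
7273 = 1110001101001
 OR → 1110111101001 = 7657

7657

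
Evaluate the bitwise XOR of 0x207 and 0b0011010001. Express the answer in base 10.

0x207 = 1000000111
b = 0011010001
XOR → 1011010110 = 726

726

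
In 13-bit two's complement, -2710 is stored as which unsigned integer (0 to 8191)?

2710 in 13 bits: 0101010010110
Invert: 1010101101001
Add 1:  1010101101010 = 5482
(Check: 2^13 - 2710 = 8192 - 2710 = 5482.)

5482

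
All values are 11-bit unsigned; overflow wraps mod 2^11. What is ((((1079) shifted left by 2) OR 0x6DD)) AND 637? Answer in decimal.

605

1079 = 10000110111
→ shifted left by 2 (mod 2^11) → 00011011100 = 220
0x6DD = 11011011101
→ OR → 11011011101 = 1757
637 = 01001111101
→ AND → 01001011101 = 605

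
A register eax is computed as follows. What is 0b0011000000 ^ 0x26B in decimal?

a = 0011000000
0x26B = 1001101011
XOR → 1010101011 = 683

683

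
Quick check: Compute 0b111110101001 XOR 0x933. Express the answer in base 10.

1690

a = 111110101001
0x933 = 100100110011
XOR → 011010011010 = 1690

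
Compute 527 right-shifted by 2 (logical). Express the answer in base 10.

527 = 1000001111
shift right by 2 → 0010000011 = 131
(equivalently, floor(527 / 4))

131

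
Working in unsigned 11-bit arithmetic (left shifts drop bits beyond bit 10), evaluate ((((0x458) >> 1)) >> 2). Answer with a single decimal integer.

139

0x458 = 10001011000
→ >> 1 → 01000101100 = 556
→ >> 2 → 00010001011 = 139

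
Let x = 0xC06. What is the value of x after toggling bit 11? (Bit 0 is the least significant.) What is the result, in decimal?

1030

x = 00110000000110
bit 11 is currently 1; toggle it via x ^ (1 << 11) = x ^ 2048
→ 00010000000110 = 1030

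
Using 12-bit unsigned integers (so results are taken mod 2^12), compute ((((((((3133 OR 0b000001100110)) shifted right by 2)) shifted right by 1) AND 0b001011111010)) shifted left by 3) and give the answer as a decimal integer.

1104

3133 = 110000111101
0b000001100110 = 000001100110
→ OR → 110001111111 = 3199
→ shifted right by 2 → 001100011111 = 799
→ shifted right by 1 → 000110001111 = 399
0b001011111010 = 001011111010
→ AND → 000010001010 = 138
→ shifted left by 3 (mod 2^12) → 010001010000 = 1104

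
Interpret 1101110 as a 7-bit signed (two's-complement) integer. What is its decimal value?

pattern = 1101110 (MSB is 1 ⇒ negative)
Invert: 0010001, add 1 → 0010010 = 18, so the value is -18.
(Equivalently: 110 - 2^7 = 110 - 128 = -18.)

-18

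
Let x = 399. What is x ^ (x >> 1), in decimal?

328

x = 110001111 = 399
x>>1 = 011000111
XOR  = 101001000 = 328
(x ^ (x >> 1) gives the standard binary-reflected Gray code of x.)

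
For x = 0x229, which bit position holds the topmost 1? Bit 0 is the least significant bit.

9

0x229 = 1000101001
The topmost 1 is at position 9 (since 2^9 = 512 ≤ 553 < 1024).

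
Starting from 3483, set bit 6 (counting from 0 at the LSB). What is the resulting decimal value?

x = 110110011011
bit 6 is currently 0; set it via x | (1 << 6) = x | 64
→ 110111011011 = 3547

3547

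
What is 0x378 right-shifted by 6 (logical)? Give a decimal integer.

13

0x378 = 1101111000
shift right by 6 → 0000001101 = 13
(equivalently, floor(888 / 64))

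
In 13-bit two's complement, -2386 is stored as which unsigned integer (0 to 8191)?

2386 in 13 bits: 0100101010010
Invert: 1011010101101
Add 1:  1011010101110 = 5806
(Check: 2^13 - 2386 = 8192 - 2386 = 5806.)

5806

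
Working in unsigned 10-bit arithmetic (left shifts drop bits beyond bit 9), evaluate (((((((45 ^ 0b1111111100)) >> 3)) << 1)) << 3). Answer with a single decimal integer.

45 = 0000101101
0b1111111100 = 1111111100
→ ^ → 1111010001 = 977
→ >> 3 → 0001111010 = 122
→ << 1 (mod 2^10) → 0011110100 = 244
→ << 3 (mod 2^10) → 1110100000 = 928

928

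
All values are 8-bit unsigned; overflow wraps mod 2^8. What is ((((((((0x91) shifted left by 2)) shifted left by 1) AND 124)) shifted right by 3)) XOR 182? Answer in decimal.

183

0x91 = 10010001
→ shifted left by 2 (mod 2^8) → 01000100 = 68
→ shifted left by 1 (mod 2^8) → 10001000 = 136
124 = 01111100
→ AND → 00001000 = 8
→ shifted right by 3 → 00000001 = 1
182 = 10110110
→ XOR → 10110111 = 183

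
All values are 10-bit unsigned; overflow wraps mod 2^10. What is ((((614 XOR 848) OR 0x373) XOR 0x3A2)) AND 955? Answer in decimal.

145

614 = 1001100110
848 = 1101010000
→ XOR → 0100110110 = 310
0x373 = 1101110011
→ OR → 1101110111 = 887
0x3A2 = 1110100010
→ XOR → 0011010101 = 213
955 = 1110111011
→ AND → 0010010001 = 145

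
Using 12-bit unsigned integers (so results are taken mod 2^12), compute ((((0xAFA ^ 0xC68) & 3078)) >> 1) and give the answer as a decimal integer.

513

0xAFA = 101011111010
0xC68 = 110001101000
→ ^ → 011010010010 = 1682
3078 = 110000000110
→ & → 010000000010 = 1026
→ >> 1 → 001000000001 = 513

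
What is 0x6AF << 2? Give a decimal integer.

6844

0x6AF = 0011010101111
shift left by 2 → 1101010111100 = 6844
(equivalently, 1711 × 2^2 = 1711 × 4)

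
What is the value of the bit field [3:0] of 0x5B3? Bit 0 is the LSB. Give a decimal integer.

3

v = 10110110011
Shift right by 0: 10110110011
Mask low 4 bits: 0011 = 3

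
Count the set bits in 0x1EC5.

0x1EC5 = 1111011000101
Count the 1s: 1 + 1 + 1 + 1 + 1 + 1 + 1 + 1 = 8

8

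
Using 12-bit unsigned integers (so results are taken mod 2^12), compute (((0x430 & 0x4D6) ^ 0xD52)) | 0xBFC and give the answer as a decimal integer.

0x430 = 010000110000
0x4D6 = 010011010110
→ & → 010000010000 = 1040
0xD52 = 110101010010
→ ^ → 100101000010 = 2370
0xBFC = 101111111100
→ | → 101111111110 = 3070

3070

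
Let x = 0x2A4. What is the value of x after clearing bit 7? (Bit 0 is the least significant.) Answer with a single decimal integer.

548

x = 1010100100
bit 7 is currently 1; clear it via x & ~(1 << 7) = x & ~128
→ 1000100100 = 548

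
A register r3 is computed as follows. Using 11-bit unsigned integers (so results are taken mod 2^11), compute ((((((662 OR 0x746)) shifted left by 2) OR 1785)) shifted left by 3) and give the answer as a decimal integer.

1992

662 = 01010010110
0x746 = 11101000110
→ OR → 11111010110 = 2006
→ shifted left by 2 (mod 2^11) → 11101011000 = 1880
1785 = 11011111001
→ OR → 11111111001 = 2041
→ shifted left by 3 (mod 2^11) → 11111001000 = 1992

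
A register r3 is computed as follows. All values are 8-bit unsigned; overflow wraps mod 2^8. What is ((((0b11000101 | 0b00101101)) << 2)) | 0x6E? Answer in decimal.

254

0b11000101 = 11000101
0b00101101 = 00101101
→ | → 11101101 = 237
→ << 2 (mod 2^8) → 10110100 = 180
0x6E = 01101110
→ | → 11111110 = 254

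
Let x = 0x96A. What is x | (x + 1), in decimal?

2411

x = 100101101010 = 2410
x + 1 = 100101101011
OR    = 100101101011 = 2411
(x | (x + 1) sets the lowest cleared bit.)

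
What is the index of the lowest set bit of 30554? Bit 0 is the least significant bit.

30554 = 111011101011010
Trailing zeros: 1, so the lowest set bit is bit 1 (value 2).

1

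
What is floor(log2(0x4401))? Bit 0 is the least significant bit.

0x4401 = 100010000000001
The topmost 1 is at position 14 (since 2^14 = 16384 ≤ 17409 < 32768).

14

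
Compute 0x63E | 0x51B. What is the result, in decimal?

1855

0x63E = 11000111110
0x51B = 10100011011
 OR → 11100111111 = 1855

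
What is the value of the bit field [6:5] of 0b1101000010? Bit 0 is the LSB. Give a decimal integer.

v = 1101000010
Shift right by 5: 11010
Mask low 2 bits: 10 = 2

2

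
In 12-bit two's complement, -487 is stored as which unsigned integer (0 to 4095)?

487 in 12 bits: 000111100111
Invert: 111000011000
Add 1:  111000011001 = 3609
(Check: 2^12 - 487 = 4096 - 487 = 3609.)

3609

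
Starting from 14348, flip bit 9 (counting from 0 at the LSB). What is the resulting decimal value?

14860

x = 11100000001100
bit 9 is currently 0; toggle it via x ^ (1 << 9) = x ^ 512
→ 11101000001100 = 14860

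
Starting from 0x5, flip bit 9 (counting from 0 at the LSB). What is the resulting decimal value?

x = 0000000101
bit 9 is currently 0; toggle it via x ^ (1 << 9) = x ^ 512
→ 1000000101 = 517

517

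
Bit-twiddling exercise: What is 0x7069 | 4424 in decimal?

29033

0x7069 = 111000001101001
4424 = 001000101001000
 OR → 111000101101001 = 29033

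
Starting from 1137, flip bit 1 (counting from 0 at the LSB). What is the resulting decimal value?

1139

x = 10001110001
bit 1 is currently 0; toggle it via x ^ (1 << 1) = x ^ 2
→ 10001110011 = 1139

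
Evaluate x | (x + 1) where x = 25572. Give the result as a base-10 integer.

25573

x = 110001111100100 = 25572
x + 1 = 110001111100101
OR    = 110001111100101 = 25573
(x | (x + 1) sets the lowest cleared bit.)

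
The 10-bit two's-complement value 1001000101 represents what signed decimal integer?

pattern = 1001000101 (MSB is 1 ⇒ negative)
Invert: 0110111010, add 1 → 0110111011 = 443, so the value is -443.
(Equivalently: 581 - 2^10 = 581 - 1024 = -443.)

-443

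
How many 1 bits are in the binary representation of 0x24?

2

0x24 = 100100
Count the 1s: 1 + 1 = 2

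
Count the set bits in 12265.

10

12265 = 10111111101001
Count the 1s: 1 + 1 + 1 + 1 + 1 + 1 + 1 + 1 + 1 + 1 = 10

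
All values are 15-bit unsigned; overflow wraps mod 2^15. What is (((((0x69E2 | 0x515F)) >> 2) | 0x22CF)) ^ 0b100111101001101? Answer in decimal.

0x69E2 = 110100111100010
0x515F = 101000101011111
→ | → 111100111111111 = 31231
→ >> 2 → 001111001111111 = 7807
0x22CF = 010001011001111
→ | → 011111011111111 = 16127
0b100111101001101 = 100111101001101
→ ^ → 111000110110010 = 29106

29106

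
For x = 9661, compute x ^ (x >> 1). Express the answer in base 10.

x = 10010110111101 = 9661
x>>1 = 01001011011110
XOR  = 11011101100011 = 14179
(x ^ (x >> 1) gives the standard binary-reflected Gray code of x.)

14179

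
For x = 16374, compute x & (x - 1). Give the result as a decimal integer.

x = 11111111110110 = 16374
x - 1 = 11111111110101
AND   = 11111111110100 = 16372
(x & (x - 1) clears the lowest set bit of x.)

16372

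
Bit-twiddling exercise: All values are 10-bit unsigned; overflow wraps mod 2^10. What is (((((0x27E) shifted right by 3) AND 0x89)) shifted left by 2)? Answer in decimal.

0x27E = 1001111110
→ shifted right by 3 → 0001001111 = 79
0x89 = 0010001001
→ AND → 0000001001 = 9
→ shifted left by 2 (mod 2^10) → 0000100100 = 36

36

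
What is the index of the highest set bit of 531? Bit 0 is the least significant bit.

531 = 1000010011
The topmost 1 is at position 9 (since 2^9 = 512 ≤ 531 < 1024).

9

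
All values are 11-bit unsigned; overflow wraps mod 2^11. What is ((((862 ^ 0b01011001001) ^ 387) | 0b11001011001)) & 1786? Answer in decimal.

1624

862 = 01101011110
0b01011001001 = 01011001001
→ ^ → 00110010111 = 407
387 = 00110000011
→ ^ → 00000010100 = 20
0b11001011001 = 11001011001
→ | → 11001011101 = 1629
1786 = 11011111010
→ & → 11001011000 = 1624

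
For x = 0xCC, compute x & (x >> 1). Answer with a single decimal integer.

68

x = 11001100 = 204
x>>1 = 01100110
AND  = 01000100 = 68
(x & (x >> 1) has a 1 wherever x has two consecutive 1 bits.)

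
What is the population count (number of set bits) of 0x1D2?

5

0x1D2 = 111010010
Count the 1s: 1 + 1 + 1 + 1 + 1 = 5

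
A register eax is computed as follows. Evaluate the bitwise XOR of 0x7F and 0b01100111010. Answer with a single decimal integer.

0x7F = 0001111111
b = 1100111010
XOR → 1101000101 = 837

837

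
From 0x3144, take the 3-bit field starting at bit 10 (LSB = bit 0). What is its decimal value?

v = 11000101000100
Shift right by 10: 1100
Mask low 3 bits: 100 = 4

4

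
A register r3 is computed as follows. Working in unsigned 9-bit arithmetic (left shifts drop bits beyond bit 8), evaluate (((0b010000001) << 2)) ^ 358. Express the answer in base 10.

0b010000001 = 010000001
→ << 2 (mod 2^9) → 000000100 = 4
358 = 101100110
→ ^ → 101100010 = 354

354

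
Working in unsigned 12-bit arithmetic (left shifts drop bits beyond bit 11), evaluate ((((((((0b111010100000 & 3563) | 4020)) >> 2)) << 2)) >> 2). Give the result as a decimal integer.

1005

0b111010100000 = 111010100000
3563 = 110111101011
→ & → 110010100000 = 3232
4020 = 111110110100
→ | → 111110110100 = 4020
→ >> 2 → 001111101101 = 1005
→ << 2 (mod 2^12) → 111110110100 = 4020
→ >> 2 → 001111101101 = 1005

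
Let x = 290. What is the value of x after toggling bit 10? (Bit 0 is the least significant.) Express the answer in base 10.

1314

x = 00100100010
bit 10 is currently 0; toggle it via x ^ (1 << 10) = x ^ 1024
→ 10100100010 = 1314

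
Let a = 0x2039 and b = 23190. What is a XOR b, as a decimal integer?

0x2039 = 010000000111001
23190 = 101101010010110
XOR → 111101010101111 = 31407

31407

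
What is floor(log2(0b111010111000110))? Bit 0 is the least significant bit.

14

0b111010111000110 = 111010111000110
The topmost 1 is at position 14 (since 2^14 = 16384 ≤ 30150 < 32768).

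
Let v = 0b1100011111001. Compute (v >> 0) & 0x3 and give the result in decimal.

v = 1100011111001
Shift right by 0: 1100011111001
Mask low 2 bits: 01 = 1

1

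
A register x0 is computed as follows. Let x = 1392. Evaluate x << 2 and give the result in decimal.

5568

1392 = 0010101110000
shift left by 2 → 1010111000000 = 5568
(equivalently, 1392 × 2^2 = 1392 × 4)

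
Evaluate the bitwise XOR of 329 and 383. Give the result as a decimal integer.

54

329 = 101001001
383 = 101111111
XOR → 000110110 = 54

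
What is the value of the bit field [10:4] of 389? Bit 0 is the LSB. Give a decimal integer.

v = 00110000101
Shift right by 4: 0011000
Mask low 7 bits: 0011000 = 24

24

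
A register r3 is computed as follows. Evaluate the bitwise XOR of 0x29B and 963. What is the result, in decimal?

344

0x29B = 1010011011
963 = 1111000011
XOR → 0101011000 = 344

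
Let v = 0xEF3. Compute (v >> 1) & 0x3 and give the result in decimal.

v = 111011110011
Shift right by 1: 11101111001
Mask low 2 bits: 01 = 1

1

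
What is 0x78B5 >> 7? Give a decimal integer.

0x78B5 = 111100010110101
shift right by 7 → 000000011110001 = 241
(equivalently, floor(30901 / 128))

241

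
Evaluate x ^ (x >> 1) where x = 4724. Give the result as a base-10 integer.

x = 1001001110100 = 4724
x>>1 = 0100100111010
XOR  = 1101101001110 = 6990
(x ^ (x >> 1) gives the standard binary-reflected Gray code of x.)

6990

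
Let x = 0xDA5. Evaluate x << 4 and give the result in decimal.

55888

0xDA5 = 0000110110100101
shift left by 4 → 1101101001010000 = 55888
(equivalently, 3493 × 2^4 = 3493 × 16)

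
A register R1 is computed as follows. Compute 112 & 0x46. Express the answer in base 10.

64

112 = 1110000
0x46 = 1000110
AND → 1000000 = 64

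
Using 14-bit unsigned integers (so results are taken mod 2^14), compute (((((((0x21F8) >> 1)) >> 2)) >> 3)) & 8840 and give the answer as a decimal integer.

0x21F8 = 10000111111000
→ >> 1 → 01000011111100 = 4348
→ >> 2 → 00010000111111 = 1087
→ >> 3 → 00000010000111 = 135
8840 = 10001010001000
→ & → 00000010000000 = 128

128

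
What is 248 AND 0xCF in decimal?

200

248 = 11111000
0xCF = 11001111
AND → 11001000 = 200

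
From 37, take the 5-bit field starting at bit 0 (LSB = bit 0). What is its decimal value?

5

v = 000100101
Shift right by 0: 000100101
Mask low 5 bits: 00101 = 5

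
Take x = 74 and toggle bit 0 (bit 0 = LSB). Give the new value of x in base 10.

x = 0001001010
bit 0 is currently 0; toggle it via x ^ (1 << 0) = x ^ 1
→ 0001001011 = 75

75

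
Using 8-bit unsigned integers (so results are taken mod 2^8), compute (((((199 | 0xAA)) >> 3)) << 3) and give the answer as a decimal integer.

199 = 11000111
0xAA = 10101010
→ | → 11101111 = 239
→ >> 3 → 00011101 = 29
→ << 3 (mod 2^8) → 11101000 = 232

232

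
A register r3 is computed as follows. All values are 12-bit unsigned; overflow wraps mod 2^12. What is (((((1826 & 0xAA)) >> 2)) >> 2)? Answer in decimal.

2

1826 = 011100100010
0xAA = 000010101010
→ & → 000000100010 = 34
→ >> 2 → 000000001000 = 8
→ >> 2 → 000000000010 = 2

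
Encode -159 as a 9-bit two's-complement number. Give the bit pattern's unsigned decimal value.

159 in 9 bits: 010011111
Invert: 101100000
Add 1:  101100001 = 353
(Check: 2^9 - 159 = 512 - 159 = 353.)

353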